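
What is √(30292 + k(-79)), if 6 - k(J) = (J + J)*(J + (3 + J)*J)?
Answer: 4*√60403 ≈ 983.08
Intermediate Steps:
k(J) = 6 - 2*J*(J + J*(3 + J)) (k(J) = 6 - (J + J)*(J + (3 + J)*J) = 6 - 2*J*(J + J*(3 + J)))
√(30292 + k(-79)) = √(30292 + (6 - 8*(-79)² - 2*(-79)³)) = √(30292 + (6 - 8*6241 - 2*(-493039))) = √(30292 + (6 - 49928 + 986078)) = √(30292 + 936156) = √966448 = 4*√60403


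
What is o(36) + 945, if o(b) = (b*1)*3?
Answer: 1053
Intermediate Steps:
o(b) = 3*b (o(b) = b*3 = 3*b)
o(36) + 945 = 3*36 + 945 = 108 + 945 = 1053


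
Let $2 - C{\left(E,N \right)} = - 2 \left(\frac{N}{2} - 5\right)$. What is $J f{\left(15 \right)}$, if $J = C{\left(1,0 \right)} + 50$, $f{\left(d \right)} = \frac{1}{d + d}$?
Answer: $\frac{7}{5} \approx 1.4$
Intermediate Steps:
$C{\left(E,N \right)} = -8 + N$ ($C{\left(E,N \right)} = 2 - - 2 \left(\frac{N}{2} - 5\right) = 2 - - 2 \left(-5 + \frac{N}{2}\right) = 2 - \left(10 - N\right) = 2 + \left(-10 + N\right) = -8 + N$)
$f{\left(d \right)} = \frac{1}{2 d}$
$J = 42$ ($J = \left(-8 + 0\right) + 50 = -8 + 50 = 42$)
$J f{\left(15 \right)} = 42 \frac{1}{2 \cdot 15} = 42 \cdot \frac{1}{2} \cdot \frac{1}{15} = 42 \cdot \frac{1}{30} = \frac{7}{5}$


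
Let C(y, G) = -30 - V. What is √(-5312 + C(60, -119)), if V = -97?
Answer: I*√5245 ≈ 72.422*I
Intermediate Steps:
C(y, G) = 67 (C(y, G) = -30 - 1*(-97) = -30 + 97 = 67)
√(-5312 + C(60, -119)) = √(-5312 + 67) = √(-5245) = I*√5245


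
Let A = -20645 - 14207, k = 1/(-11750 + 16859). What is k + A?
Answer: -178058867/5109 ≈ -34852.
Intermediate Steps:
k = 1/5109 ≈ 0.00019573
A = -34852
k + A = 1/5109 - 34852 = -178058867/5109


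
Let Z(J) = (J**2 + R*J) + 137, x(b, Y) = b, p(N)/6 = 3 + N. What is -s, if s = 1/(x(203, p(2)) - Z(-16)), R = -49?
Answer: 1/974 ≈ 0.0010267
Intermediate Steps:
p(N) = 18 + 6*N (p(N) = 6*(3 + N) = 18 + 6*N)
Z(J) = 137 + J**2 - 49*J (Z(J) = (J**2 - 49*J) + 137 = 137 + J**2 - 49*J)
s = -1/974 (s = 1/(203 - (137 + (-16)**2 - 49*(-16))) = 1/(203 - (137 + 256 + 784)) = 1/(203 - 1*1177) = 1/(203 - 1177) = 1/(-974) = -1/974 ≈ -0.0010267)
-s = -1*(-1/974) = 1/974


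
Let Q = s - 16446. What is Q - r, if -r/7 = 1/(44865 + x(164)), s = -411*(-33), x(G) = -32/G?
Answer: -5303154244/1839457 ≈ -2883.0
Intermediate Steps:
s = 13563
Q = -2883 (Q = 13563 - 16446 = -2883)
r = -287/1839457 (r = -7/(44865 - 32/164) = -7/(44865 - 32*1/164) = -7/(44865 - 8/41) = -7/1839457/41 = -7*41/1839457 = -287/1839457 ≈ -0.00015602)
Q - r = -2883 - 1*(-287/1839457) = -2883 + 287/1839457 = -5303154244/1839457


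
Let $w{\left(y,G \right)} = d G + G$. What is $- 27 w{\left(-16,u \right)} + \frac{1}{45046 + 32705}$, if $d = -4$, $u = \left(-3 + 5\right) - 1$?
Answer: $\frac{6297832}{77751} \approx 81.0$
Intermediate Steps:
$u = 1$ ($u = 2 - 1 = 1$)
$w{\left(y,G \right)} = - 3 G$ ($w{\left(y,G \right)} = - 4 G + G = - 3 G$)
$- 27 w{\left(-16,u \right)} + \frac{1}{45046 + 32705} = - 27 \left(\left(-3\right) 1\right) + \frac{1}{45046 + 32705} = \left(-27\right) \left(-3\right) + \frac{1}{77751} = 81 + \frac{1}{77751} = \frac{6297832}{77751}$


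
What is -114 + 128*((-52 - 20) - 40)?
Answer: -14450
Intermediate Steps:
-114 + 128*((-52 - 20) - 40) = -114 + 128*(-72 - 40) = -114 + 128*(-112) = -114 - 14336 = -14450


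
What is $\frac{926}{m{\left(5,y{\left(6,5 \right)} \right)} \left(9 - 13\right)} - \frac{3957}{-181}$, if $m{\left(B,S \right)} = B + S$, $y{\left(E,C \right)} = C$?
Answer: $- \frac{4663}{3620} \approx -1.2881$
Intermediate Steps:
$\frac{926}{m{\left(5,y{\left(6,5 \right)} \right)} \left(9 - 13\right)} - \frac{3957}{-181} = \frac{926}{\left(5 + 5\right) \left(9 - 13\right)} - \frac{3957}{-181} = \frac{926}{10 \left(-4\right)} - - \frac{3957}{181} = \frac{926}{-40} + \frac{3957}{181} = 926 \left(- \frac{1}{40}\right) + \frac{3957}{181} = - \frac{463}{20} + \frac{3957}{181} = - \frac{4663}{3620}$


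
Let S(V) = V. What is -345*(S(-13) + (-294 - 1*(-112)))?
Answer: 67275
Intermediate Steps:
-345*(S(-13) + (-294 - 1*(-112))) = -345*(-13 + (-294 - 1*(-112))) = -345*(-13 + (-294 + 112)) = -345*(-13 - 182) = -345*(-195) = 67275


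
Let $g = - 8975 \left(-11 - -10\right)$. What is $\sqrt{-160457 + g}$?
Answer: $i \sqrt{151482} \approx 389.21 i$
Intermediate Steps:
$g = 8975$ ($g = - 8975 \left(-11 + 10\right) = \left(-8975\right) \left(-1\right) = 8975$)
$\sqrt{-160457 + g} = \sqrt{-160457 + 8975} = \sqrt{-151482} = i \sqrt{151482}$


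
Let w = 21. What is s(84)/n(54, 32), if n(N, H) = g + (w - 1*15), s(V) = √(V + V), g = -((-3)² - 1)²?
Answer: -√42/29 ≈ -0.22347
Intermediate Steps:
g = -64 (g = -(9 - 1)² = -1*8² = -1*64 = -64)
s(V) = √2*√V (s(V) = √(2*V) = √2*√V)
n(N, H) = -58 (n(N, H) = -64 + (21 - 1*15) = -64 + (21 - 15) = -64 + 6 = -58)
s(84)/n(54, 32) = (√2*√84)/(-58) = (√2*(2*√21))*(-1/58) = (2*√42)*(-1/58) = -√42/29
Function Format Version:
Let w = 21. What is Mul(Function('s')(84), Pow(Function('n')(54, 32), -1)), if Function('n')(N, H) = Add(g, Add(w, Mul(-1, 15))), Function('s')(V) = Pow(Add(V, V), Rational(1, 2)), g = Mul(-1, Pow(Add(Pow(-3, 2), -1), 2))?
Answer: Mul(Rational(-1, 29), Pow(42, Rational(1, 2))) ≈ -0.22347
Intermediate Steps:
g = -64 (g = Mul(-1, Pow(Add(9, -1), 2)) = Mul(-1, Pow(8, 2)) = Mul(-1, 64) = -64)
Function('s')(V) = Mul(Pow(2, Rational(1, 2)), Pow(V, Rational(1, 2))) (Function('s')(V) = Pow(Mul(2, V), Rational(1, 2)) = Mul(Pow(2, Rational(1, 2)), Pow(V, Rational(1, 2))))
Function('n')(N, H) = -58 (Function('n')(N, H) = Add(-64, Add(21, Mul(-1, 15))) = Add(-64, Add(21, -15)) = Add(-64, 6) = -58)
Mul(Function('s')(84), Pow(Function('n')(54, 32), -1)) = Mul(Mul(Pow(2, Rational(1, 2)), Pow(84, Rational(1, 2))), Pow(-58, -1)) = Mul(Mul(Pow(2, Rational(1, 2)), Mul(2, Pow(21, Rational(1, 2)))), Rational(-1, 58)) = Mul(Mul(2, Pow(42, Rational(1, 2))), Rational(-1, 58)) = Mul(Rational(-1, 29), Pow(42, Rational(1, 2)))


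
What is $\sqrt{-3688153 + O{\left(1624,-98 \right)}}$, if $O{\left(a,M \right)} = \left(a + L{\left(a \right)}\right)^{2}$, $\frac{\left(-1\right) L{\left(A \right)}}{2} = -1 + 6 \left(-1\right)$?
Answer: $i \sqrt{1005109} \approx 1002.6 i$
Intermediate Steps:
$L{\left(A \right)} = 14$ ($L{\left(A \right)} = - 2 \left(-1 + 6 \left(-1\right)\right) = - 2 \left(-1 - 6\right) = \left(-2\right) \left(-7\right) = 14$)
$O{\left(a,M \right)} = \left(14 + a\right)^{2}$ ($O{\left(a,M \right)} = \left(a + 14\right)^{2} = \left(14 + a\right)^{2}$)
$\sqrt{-3688153 + O{\left(1624,-98 \right)}} = \sqrt{-3688153 + \left(14 + 1624\right)^{2}} = \sqrt{-3688153 + 1638^{2}} = \sqrt{-3688153 + 2683044} = \sqrt{-1005109} = i \sqrt{1005109}$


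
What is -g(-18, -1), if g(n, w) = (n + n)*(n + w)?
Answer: -684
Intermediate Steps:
g(n, w) = 2*n*(n + w) (g(n, w) = (2*n)*(n + w) = 2*n*(n + w))
-g(-18, -1) = -2*(-18)*(-18 - 1) = -2*(-18)*(-19) = -1*684 = -684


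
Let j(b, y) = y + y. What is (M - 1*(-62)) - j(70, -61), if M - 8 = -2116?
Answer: -1924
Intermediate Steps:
M = -2108 (M = 8 - 2116 = -2108)
j(b, y) = 2*y
(M - 1*(-62)) - j(70, -61) = (-2108 - 1*(-62)) - 2*(-61) = (-2108 + 62) - 1*(-122) = -2046 + 122 = -1924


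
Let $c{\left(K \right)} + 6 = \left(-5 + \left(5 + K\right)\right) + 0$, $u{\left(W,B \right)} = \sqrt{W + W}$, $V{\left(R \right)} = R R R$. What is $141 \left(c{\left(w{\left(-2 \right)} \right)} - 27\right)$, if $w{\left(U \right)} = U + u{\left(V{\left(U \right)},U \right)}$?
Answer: $-4935 + 564 i \approx -4935.0 + 564.0 i$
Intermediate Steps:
$V{\left(R \right)} = R^{3}$ ($V{\left(R \right)} = R^{2} R = R^{3}$)
$u{\left(W,B \right)} = \sqrt{2} \sqrt{W}$ ($u{\left(W,B \right)} = \sqrt{2 W} = \sqrt{2} \sqrt{W}$)
$w{\left(U \right)} = U + \sqrt{2} \sqrt{U^{3}}$
$c{\left(K \right)} = -6 + K$ ($c{\left(K \right)} = -6 + \left(\left(-5 + \left(5 + K\right)\right) + 0\right) = -6 + \left(K + 0\right) = -6 + K$)
$141 \left(c{\left(w{\left(-2 \right)} \right)} - 27\right) = 141 \left(\left(-6 - \left(2 - \sqrt{2} \sqrt{\left(-2\right)^{3}}\right)\right) - 27\right) = 141 \left(\left(-6 - \left(2 - \sqrt{2} \sqrt{-8}\right)\right) - 27\right) = 141 \left(\left(-6 - \left(2 - \sqrt{2} \cdot 2 i \sqrt{2}\right)\right) - 27\right) = 141 \left(\left(-6 - \left(2 - 4 i\right)\right) - 27\right) = 141 \left(\left(-8 + 4 i\right) - 27\right) = 141 \left(-35 + 4 i\right) = -4935 + 564 i$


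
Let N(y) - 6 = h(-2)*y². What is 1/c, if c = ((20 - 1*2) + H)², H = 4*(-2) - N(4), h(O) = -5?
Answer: 1/7056 ≈ 0.00014172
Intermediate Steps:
N(y) = 6 - 5*y²
H = 66 (H = 4*(-2) - (6 - 5*4²) = -8 - (6 - 5*16) = -8 - (6 - 80) = -8 - 1*(-74) = -8 + 74 = 66)
c = 7056 (c = ((20 - 1*2) + 66)² = ((20 - 2) + 66)² = (18 + 66)² = 84² = 7056)
1/c = 1/7056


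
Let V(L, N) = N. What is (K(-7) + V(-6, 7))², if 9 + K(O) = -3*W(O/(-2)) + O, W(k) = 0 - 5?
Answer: 36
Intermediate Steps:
W(k) = -5
K(O) = 6 + O (K(O) = -9 + (-3*(-5) + O) = -9 + (15 + O) = 6 + O)
(K(-7) + V(-6, 7))² = ((6 - 7) + 7)² = (-1 + 7)² = 6² = 36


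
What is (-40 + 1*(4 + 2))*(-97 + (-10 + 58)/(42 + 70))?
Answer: 22984/7 ≈ 3283.4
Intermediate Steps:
(-40 + 1*(4 + 2))*(-97 + (-10 + 58)/(42 + 70)) = (-40 + 1*6)*(-97 + 48/112) = (-40 + 6)*(-97 + 48*(1/112)) = -34*(-97 + 3/7) = -34*(-676/7) = 22984/7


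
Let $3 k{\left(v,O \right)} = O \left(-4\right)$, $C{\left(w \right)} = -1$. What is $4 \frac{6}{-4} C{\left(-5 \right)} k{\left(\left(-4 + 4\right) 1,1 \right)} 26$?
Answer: $-208$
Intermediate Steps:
$k{\left(v,O \right)} = - \frac{4 O}{3}$ ($k{\left(v,O \right)} = \frac{O \left(-4\right)}{3} = \frac{\left(-4\right) O}{3} = - \frac{4 O}{3}$)
$4 \frac{6}{-4} C{\left(-5 \right)} k{\left(\left(-4 + 4\right) 1,1 \right)} 26 = 4 \frac{6}{-4} \left(-1\right) \left(\left(- \frac{4}{3}\right) 1\right) 26 = 4 \cdot 6 \left(- \frac{1}{4}\right) \left(-1\right) \left(- \frac{4}{3}\right) 26 = 4 \left(- \frac{3}{2}\right) \left(-1\right) \left(- \frac{4}{3}\right) 26 = \left(-6\right) \left(-1\right) \left(- \frac{4}{3}\right) 26 = 6 \left(- \frac{4}{3}\right) 26 = \left(-8\right) 26 = -208$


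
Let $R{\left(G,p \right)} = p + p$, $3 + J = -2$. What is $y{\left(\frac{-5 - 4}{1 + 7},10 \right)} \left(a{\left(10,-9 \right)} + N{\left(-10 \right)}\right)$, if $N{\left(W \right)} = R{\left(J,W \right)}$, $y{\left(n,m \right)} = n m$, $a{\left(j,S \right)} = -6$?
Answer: $\frac{585}{2} \approx 292.5$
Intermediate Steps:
$J = -5$ ($J = -3 - 2 = -5$)
$y{\left(n,m \right)} = m n$
$R{\left(G,p \right)} = 2 p$
$N{\left(W \right)} = 2 W$
$y{\left(\frac{-5 - 4}{1 + 7},10 \right)} \left(a{\left(10,-9 \right)} + N{\left(-10 \right)}\right) = 10 \frac{-5 - 4}{1 + 7} \left(-6 + 2 \left(-10\right)\right) = 10 \left(- \frac{9}{8}\right) \left(-6 - 20\right) = 10 \left(\left(-9\right) \frac{1}{8}\right) \left(-26\right) = 10 \left(- \frac{9}{8}\right) \left(-26\right) = \left(- \frac{45}{4}\right) \left(-26\right) = \frac{585}{2}$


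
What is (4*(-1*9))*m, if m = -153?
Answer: 5508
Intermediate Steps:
(4*(-1*9))*m = (4*(-1*9))*(-153) = (4*(-9))*(-153) = -36*(-153) = 5508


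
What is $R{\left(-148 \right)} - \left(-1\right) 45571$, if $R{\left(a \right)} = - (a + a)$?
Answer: $45867$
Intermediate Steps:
$R{\left(a \right)} = - 2 a$
$R{\left(-148 \right)} - \left(-1\right) 45571 = \left(-2\right) \left(-148\right) - \left(-1\right) 45571 = 296 - -45571 = 296 + 45571 = 45867$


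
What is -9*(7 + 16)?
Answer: -207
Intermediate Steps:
-9*(7 + 16) = -9*23 = -207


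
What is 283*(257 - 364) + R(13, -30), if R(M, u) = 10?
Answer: -30271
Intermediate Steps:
283*(257 - 364) + R(13, -30) = 283*(257 - 364) + 10 = 283*(-107) + 10 = -30281 + 10 = -30271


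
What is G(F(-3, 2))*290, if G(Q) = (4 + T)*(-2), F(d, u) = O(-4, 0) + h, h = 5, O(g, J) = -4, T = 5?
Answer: -5220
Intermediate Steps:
F(d, u) = 1 (F(d, u) = -4 + 5 = 1)
G(Q) = -18 (G(Q) = (4 + 5)*(-2) = 9*(-2) = -18)
G(F(-3, 2))*290 = -18*290 = -5220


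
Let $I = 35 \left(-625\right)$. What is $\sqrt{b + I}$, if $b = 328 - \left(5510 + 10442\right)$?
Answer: $i \sqrt{37499} \approx 193.65 i$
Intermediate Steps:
$b = -15624$ ($b = 328 - 15952 = -15624$)
$I = -21875$
$\sqrt{b + I} = \sqrt{-15624 - 21875} = \sqrt{-37499} = i \sqrt{37499}$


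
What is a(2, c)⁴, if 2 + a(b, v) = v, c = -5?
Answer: 2401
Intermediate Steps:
a(b, v) = -2 + v
a(2, c)⁴ = (-2 - 5)⁴ = (-7)⁴ = 2401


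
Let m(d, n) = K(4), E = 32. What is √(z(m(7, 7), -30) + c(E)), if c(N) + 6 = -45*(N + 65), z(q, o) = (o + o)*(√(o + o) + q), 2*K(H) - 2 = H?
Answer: √(-4551 - 120*I*√15) ≈ 3.4402 - 67.549*I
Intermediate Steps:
K(H) = 1 + H/2
m(d, n) = 3 (m(d, n) = 1 + (½)*4 = 1 + 2 = 3)
z(q, o) = 2*o*(q + √2*√o) (z(q, o) = (2*o)*(√(2*o) + q) = (2*o)*(√2*√o + q) = (2*o)*(q + √2*√o) = 2*o*(q + √2*√o))
c(N) = -2931 - 45*N (c(N) = -6 - 45*(N + 65) = -6 - 45*(65 + N) = -6 + (-2925 - 45*N) = -2931 - 45*N)
√(z(m(7, 7), -30) + c(E)) = √((2*(-30)*3 + 2*√2*(-30)^(3/2)) + (-2931 - 45*32)) = √((-180 + 2*√2*(-30*I*√30)) + (-2931 - 1440)) = √((-180 - 120*I*√15) - 4371) = √(-4551 - 120*I*√15)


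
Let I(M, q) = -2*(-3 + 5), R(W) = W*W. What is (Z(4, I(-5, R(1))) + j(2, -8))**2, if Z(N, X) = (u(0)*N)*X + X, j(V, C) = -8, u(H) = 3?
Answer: 3600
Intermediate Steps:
R(W) = W**2
I(M, q) = -4 (I(M, q) = -2*2 = -4)
Z(N, X) = X + 3*N*X (Z(N, X) = (3*N)*X + X = 3*N*X + X = X + 3*N*X)
(Z(4, I(-5, R(1))) + j(2, -8))**2 = (-4*(1 + 3*4) - 8)**2 = (-4*(1 + 12) - 8)**2 = (-4*13 - 8)**2 = (-52 - 8)**2 = (-60)**2 = 3600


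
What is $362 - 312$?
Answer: $50$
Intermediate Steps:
$362 - 312 = 50$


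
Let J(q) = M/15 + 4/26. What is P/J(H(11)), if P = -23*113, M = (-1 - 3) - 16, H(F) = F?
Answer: 4407/2 ≈ 2203.5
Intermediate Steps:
M = -20 (M = -4 - 16 = -20)
J(q) = -46/39 (J(q) = -20/15 + 4/26 = -20*1/15 + 4*(1/26) = -4/3 + 2/13 = -46/39)
P = -2599
P/J(H(11)) = -2599/(-46/39) = -2599*(-39/46) = 4407/2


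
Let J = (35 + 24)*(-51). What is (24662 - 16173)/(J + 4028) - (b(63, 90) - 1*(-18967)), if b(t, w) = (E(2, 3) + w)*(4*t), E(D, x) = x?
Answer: -43200168/1019 ≈ -42395.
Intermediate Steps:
J = -3009 (J = 59*(-51) = -3009)
b(t, w) = 4*t*(3 + w) (b(t, w) = (3 + w)*(4*t) = 4*t*(3 + w))
(24662 - 16173)/(J + 4028) - (b(63, 90) - 1*(-18967)) = (24662 - 16173)/(-3009 + 4028) - (4*63*(3 + 90) - 1*(-18967)) = 8489/1019 - (4*63*93 + 18967) = 8489*(1/1019) - (23436 + 18967) = 8489/1019 - 1*42403 = 8489/1019 - 42403 = -43200168/1019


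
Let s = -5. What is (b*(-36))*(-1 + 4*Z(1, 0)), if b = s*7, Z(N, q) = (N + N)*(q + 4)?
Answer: 39060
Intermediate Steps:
Z(N, q) = 2*N*(4 + q) (Z(N, q) = (2*N)*(4 + q) = 2*N*(4 + q))
b = -35 (b = -5*7 = -35)
(b*(-36))*(-1 + 4*Z(1, 0)) = (-35*(-36))*(-1 + 4*(2*1*(4 + 0))) = 1260*(-1 + 4*(2*1*4)) = 1260*(-1 + 4*8) = 1260*(-1 + 32) = 1260*31 = 39060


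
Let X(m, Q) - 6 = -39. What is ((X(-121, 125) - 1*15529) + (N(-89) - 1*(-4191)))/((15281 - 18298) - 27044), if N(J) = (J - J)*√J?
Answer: 11371/30061 ≈ 0.37826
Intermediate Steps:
X(m, Q) = -33 (X(m, Q) = 6 - 39 = -33)
N(J) = 0 (N(J) = 0*√J = 0)
((X(-121, 125) - 1*15529) + (N(-89) - 1*(-4191)))/((15281 - 18298) - 27044) = ((-33 - 1*15529) + (0 - 1*(-4191)))/((15281 - 18298) - 27044) = ((-33 - 15529) + (0 + 4191))/(-3017 - 27044) = (-15562 + 4191)/(-30061) = -11371*(-1/30061) = 11371/30061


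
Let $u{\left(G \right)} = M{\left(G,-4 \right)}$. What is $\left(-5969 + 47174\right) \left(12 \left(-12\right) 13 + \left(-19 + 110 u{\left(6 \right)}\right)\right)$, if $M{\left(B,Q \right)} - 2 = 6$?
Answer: $-41658255$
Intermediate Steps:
$M{\left(B,Q \right)} = 8$ ($M{\left(B,Q \right)} = 2 + 6 = 8$)
$u{\left(G \right)} = 8$
$\left(-5969 + 47174\right) \left(12 \left(-12\right) 13 + \left(-19 + 110 u{\left(6 \right)}\right)\right) = \left(-5969 + 47174\right) \left(12 \left(-12\right) 13 + \left(-19 + 110 \cdot 8\right)\right) = 41205 \left(\left(-144\right) 13 + \left(-19 + 880\right)\right) = 41205 \left(-1872 + 861\right) = 41205 \left(-1011\right) = -41658255$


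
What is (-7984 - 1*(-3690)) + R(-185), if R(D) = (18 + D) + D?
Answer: -4646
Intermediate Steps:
R(D) = 18 + 2*D
(-7984 - 1*(-3690)) + R(-185) = (-7984 - 1*(-3690)) + (18 + 2*(-185)) = (-7984 + 3690) + (18 - 370) = -4294 - 352 = -4646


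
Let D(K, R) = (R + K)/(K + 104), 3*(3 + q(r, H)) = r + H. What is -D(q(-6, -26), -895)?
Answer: 2726/271 ≈ 10.059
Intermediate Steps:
q(r, H) = -3 + H/3 + r/3 (q(r, H) = -3 + (r + H)/3 = -3 + (H + r)/3 = -3 + (H/3 + r/3) = -3 + H/3 + r/3)
D(K, R) = (K + R)/(104 + K)
-D(q(-6, -26), -895) = -((-3 + (⅓)*(-26) + (⅓)*(-6)) - 895)/(104 + (-3 + (⅓)*(-26) + (⅓)*(-6))) = -((-3 - 26/3 - 2) - 895)/(104 + (-3 - 26/3 - 2)) = -(-41/3 - 895)/(104 - 41/3) = -(-2726)/(271/3*3) = -3*(-2726)/(271*3) = -1*(-2726/271) = 2726/271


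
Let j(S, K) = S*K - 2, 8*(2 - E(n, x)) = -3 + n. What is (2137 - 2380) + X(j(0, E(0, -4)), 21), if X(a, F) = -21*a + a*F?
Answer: -243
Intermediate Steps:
E(n, x) = 19/8 - n/8 (E(n, x) = 2 - (-3 + n)/8 = 2 + (3/8 - n/8) = 19/8 - n/8)
j(S, K) = -2 + K*S (j(S, K) = K*S - 2 = -2 + K*S)
X(a, F) = -21*a + F*a
(2137 - 2380) + X(j(0, E(0, -4)), 21) = (2137 - 2380) + (-2 + (19/8 - ⅛*0)*0)*(-21 + 21) = -243 + (-2 + (19/8 + 0)*0)*0 = -243 + (-2 + (19/8)*0)*0 = -243 + (-2 + 0)*0 = -243 - 2*0 = -243 + 0 = -243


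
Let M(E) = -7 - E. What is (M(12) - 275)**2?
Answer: 86436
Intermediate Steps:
(M(12) - 275)**2 = ((-7 - 1*12) - 275)**2 = ((-7 - 12) - 275)**2 = (-19 - 275)**2 = (-294)**2 = 86436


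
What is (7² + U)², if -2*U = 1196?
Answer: 301401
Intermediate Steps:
U = -598 (U = -½*1196 = -598)
(7² + U)² = (7² - 598)² = (49 - 598)² = (-549)² = 301401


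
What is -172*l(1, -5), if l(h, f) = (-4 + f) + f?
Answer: 2408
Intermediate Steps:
l(h, f) = -4 + 2*f
-172*l(1, -5) = -172*(-4 + 2*(-5)) = -172*(-4 - 10) = -172*(-14) = 2408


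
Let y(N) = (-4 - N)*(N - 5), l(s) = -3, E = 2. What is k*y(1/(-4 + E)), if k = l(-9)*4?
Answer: -231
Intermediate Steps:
y(N) = (-5 + N)*(-4 - N) (y(N) = (-4 - N)*(-5 + N) = (-5 + N)*(-4 - N))
k = -12 (k = -3*4 = -12)
k*y(1/(-4 + E)) = -12*(20 + 1/(-4 + 2) - (1/(-4 + 2))²) = -12*(20 + 1/(-2) - (1/(-2))²) = -12*(20 - ½ - (-½)²) = -12*(20 - ½ - 1*¼) = -12*(20 - ½ - ¼) = -12*77/4 = -231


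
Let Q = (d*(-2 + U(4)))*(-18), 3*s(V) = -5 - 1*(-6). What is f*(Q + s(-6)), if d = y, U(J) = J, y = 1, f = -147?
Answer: 5243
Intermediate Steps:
d = 1
s(V) = ⅓ (s(V) = (-5 - 1*(-6))/3 = (-5 + 6)/3 = (⅓)*1 = ⅓)
Q = -36 (Q = (1*(-2 + 4))*(-18) = (1*2)*(-18) = 2*(-18) = -36)
f*(Q + s(-6)) = -147*(-36 + ⅓) = -147*(-107/3) = 5243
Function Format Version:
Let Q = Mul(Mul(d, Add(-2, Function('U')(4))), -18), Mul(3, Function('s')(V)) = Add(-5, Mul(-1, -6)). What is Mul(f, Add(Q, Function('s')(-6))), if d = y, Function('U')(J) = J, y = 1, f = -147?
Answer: 5243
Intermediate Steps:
d = 1
Function('s')(V) = Rational(1, 3) (Function('s')(V) = Mul(Rational(1, 3), Add(-5, Mul(-1, -6))) = Mul(Rational(1, 3), Add(-5, 6)) = Mul(Rational(1, 3), 1) = Rational(1, 3))
Q = -36 (Q = Mul(Mul(1, Add(-2, 4)), -18) = Mul(Mul(1, 2), -18) = Mul(2, -18) = -36)
Mul(f, Add(Q, Function('s')(-6))) = Mul(-147, Add(-36, Rational(1, 3))) = Mul(-147, Rational(-107, 3)) = 5243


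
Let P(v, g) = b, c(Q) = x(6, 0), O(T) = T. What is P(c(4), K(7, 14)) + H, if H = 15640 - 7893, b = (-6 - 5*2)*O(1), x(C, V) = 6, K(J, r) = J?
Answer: 7731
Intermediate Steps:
c(Q) = 6
b = -16 (b = (-6 - 5*2)*1 = (-6 - 10)*1 = -16*1 = -16)
P(v, g) = -16
H = 7747
P(c(4), K(7, 14)) + H = -16 + 7747 = 7731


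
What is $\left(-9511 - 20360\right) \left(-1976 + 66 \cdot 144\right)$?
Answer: $-224868888$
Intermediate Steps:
$\left(-9511 - 20360\right) \left(-1976 + 66 \cdot 144\right) = - 29871 \left(-1976 + 9504\right) = \left(-29871\right) 7528 = -224868888$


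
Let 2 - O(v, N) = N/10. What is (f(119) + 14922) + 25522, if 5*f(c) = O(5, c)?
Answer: 2022101/50 ≈ 40442.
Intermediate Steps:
O(v, N) = 2 - N/10
f(c) = ⅖ - c/50 (f(c) = (2 - c/10)/5 = ⅖ - c/50)
(f(119) + 14922) + 25522 = ((⅖ - 1/50*119) + 14922) + 25522 = ((⅖ - 119/50) + 14922) + 25522 = (-99/50 + 14922) + 25522 = 746001/50 + 25522 = 2022101/50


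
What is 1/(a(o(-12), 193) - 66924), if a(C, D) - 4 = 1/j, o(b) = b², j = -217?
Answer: -217/14521641 ≈ -1.4943e-5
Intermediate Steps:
a(C, D) = 867/217 (a(C, D) = 4 + 1/(-217) = 4 - 1/217 = 867/217)
1/(a(o(-12), 193) - 66924) = 1/(867/217 - 66924) = 1/(-14521641/217) = -217/14521641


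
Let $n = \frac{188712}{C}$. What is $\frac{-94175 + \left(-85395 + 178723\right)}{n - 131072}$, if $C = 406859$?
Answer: $\frac{49229939}{7618233448} \approx 0.0064621$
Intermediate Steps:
$n = \frac{188712}{406859} \approx 0.46383$
$\frac{-94175 + \left(-85395 + 178723\right)}{n - 131072} = \frac{-94175 + \left(-85395 + 178723\right)}{\frac{188712}{406859} - 131072} = \frac{-94175 + 93328}{- \frac{53327634136}{406859}} = \left(-847\right) \left(- \frac{406859}{53327634136}\right) = \frac{49229939}{7618233448}$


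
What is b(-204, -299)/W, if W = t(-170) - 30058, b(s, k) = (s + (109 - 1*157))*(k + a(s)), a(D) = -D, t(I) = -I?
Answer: -5985/7472 ≈ -0.80099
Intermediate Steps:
b(s, k) = (-48 + s)*(k - s) (b(s, k) = (s + (109 - 1*157))*(k - s) = (s + (109 - 157))*(k - s) = (s - 48)*(k - s) = (-48 + s)*(k - s))
W = -29888 (W = -1*(-170) - 30058 = 170 - 30058 = -29888)
b(-204, -299)/W = (-1*(-204)² - 48*(-299) + 48*(-204) - 299*(-204))/(-29888) = (-1*41616 + 14352 - 9792 + 60996)*(-1/29888) = (-41616 + 14352 - 9792 + 60996)*(-1/29888) = 23940*(-1/29888) = -5985/7472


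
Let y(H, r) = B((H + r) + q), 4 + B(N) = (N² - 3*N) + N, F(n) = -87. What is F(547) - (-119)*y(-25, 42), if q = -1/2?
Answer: 111631/4 ≈ 27908.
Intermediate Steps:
q = -½ (q = -1*½ = -½ ≈ -0.50000)
B(N) = -4 + N² - 2*N (B(N) = -4 + ((N² - 3*N) + N) = -4 + (N² - 2*N) = -4 + N² - 2*N)
y(H, r) = -3 + (-½ + H + r)² - 2*H - 2*r (y(H, r) = -4 + ((H + r) - ½)² - 2*((H + r) - ½) = -4 + (-½ + H + r)² - 2*(-½ + H + r) = -4 + (-½ + H + r)² + (1 - 2*H - 2*r) = -3 + (-½ + H + r)² - 2*H - 2*r)
F(547) - (-119)*y(-25, 42) = -87 - (-119)*(-3 - 2*(-25) - 2*42 + (-1 + 2*(-25) + 2*42)²/4) = -87 - (-119)*(-3 + 50 - 84 + (-1 - 50 + 84)²/4) = -87 - (-119)*(-3 + 50 - 84 + (¼)*33²) = -87 - (-119)*(-3 + 50 - 84 + (¼)*1089) = -87 - (-119)*(-3 + 50 - 84 + 1089/4) = -87 - (-119)*941/4 = -87 - 1*(-111979/4) = -87 + 111979/4 = 111631/4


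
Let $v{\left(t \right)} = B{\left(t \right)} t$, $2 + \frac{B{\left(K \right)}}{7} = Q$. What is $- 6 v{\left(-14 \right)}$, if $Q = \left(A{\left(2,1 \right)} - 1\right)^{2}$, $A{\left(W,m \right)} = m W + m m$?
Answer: $1176$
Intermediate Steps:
$A{\left(W,m \right)} = m^{2} + W m$ ($A{\left(W,m \right)} = W m + m^{2} = m^{2} + W m$)
$Q = 4$ ($Q = \left(1 \left(2 + 1\right) - 1\right)^{2} = \left(1 \cdot 3 - 1\right)^{2} = \left(3 - 1\right)^{2} = 2^{2} = 4$)
$B{\left(K \right)} = 14$ ($B{\left(K \right)} = -14 + 7 \cdot 4 = -14 + 28 = 14$)
$v{\left(t \right)} = 14 t$
$- 6 v{\left(-14 \right)} = - 6 \cdot 14 \left(-14\right) = \left(-6\right) \left(-196\right) = 1176$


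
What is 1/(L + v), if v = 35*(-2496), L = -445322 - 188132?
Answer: -1/720814 ≈ -1.3873e-6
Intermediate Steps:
L = -633454
v = -87360
1/(L + v) = 1/(-633454 - 87360) = 1/(-720814) = -1/720814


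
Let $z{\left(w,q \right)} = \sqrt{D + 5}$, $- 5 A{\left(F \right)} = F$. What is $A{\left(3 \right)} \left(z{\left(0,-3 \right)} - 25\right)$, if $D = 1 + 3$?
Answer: $\frac{66}{5} \approx 13.2$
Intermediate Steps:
$A{\left(F \right)} = - \frac{F}{5}$
$D = 4$
$z{\left(w,q \right)} = 3$ ($z{\left(w,q \right)} = \sqrt{4 + 5} = \sqrt{9} = 3$)
$A{\left(3 \right)} \left(z{\left(0,-3 \right)} - 25\right) = \left(- \frac{1}{5}\right) 3 \left(3 - 25\right) = \left(- \frac{3}{5}\right) \left(-22\right) = \frac{66}{5}$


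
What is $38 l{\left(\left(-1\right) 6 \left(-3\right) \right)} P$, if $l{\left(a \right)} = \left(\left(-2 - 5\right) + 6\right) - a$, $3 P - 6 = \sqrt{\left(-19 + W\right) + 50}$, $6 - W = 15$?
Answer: $-1444 - \frac{722 \sqrt{22}}{3} \approx -2572.8$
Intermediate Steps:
$W = -9$ ($W = 6 - 15 = -9$)
$P = 2 + \frac{\sqrt{22}}{3}$ ($P = 2 + \frac{\sqrt{\left(-19 - 9\right) + 50}}{3} = 2 + \frac{\sqrt{-28 + 50}}{3} = 2 + \frac{\sqrt{22}}{3} \approx 3.5635$)
$l{\left(a \right)} = -1 - a$ ($l{\left(a \right)} = \left(-7 + 6\right) - a = -1 - a$)
$38 l{\left(\left(-1\right) 6 \left(-3\right) \right)} P = 38 \left(-1 - \left(-1\right) 6 \left(-3\right)\right) \left(2 + \frac{\sqrt{22}}{3}\right) = 38 \left(-1 - \left(-6\right) \left(-3\right)\right) \left(2 + \frac{\sqrt{22}}{3}\right) = 38 \left(-1 - 18\right) \left(2 + \frac{\sqrt{22}}{3}\right) = 38 \left(-19\right) \left(2 + \frac{\sqrt{22}}{3}\right) = - 722 \left(2 + \frac{\sqrt{22}}{3}\right) = -1444 - \frac{722 \sqrt{22}}{3}$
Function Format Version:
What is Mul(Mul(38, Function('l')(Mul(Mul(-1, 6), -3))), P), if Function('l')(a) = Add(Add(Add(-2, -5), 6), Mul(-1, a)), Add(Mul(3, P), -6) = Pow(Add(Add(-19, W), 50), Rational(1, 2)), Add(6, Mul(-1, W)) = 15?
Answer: Add(-1444, Mul(Rational(-722, 3), Pow(22, Rational(1, 2)))) ≈ -2572.8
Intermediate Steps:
W = -9 (W = Add(6, Mul(-1, 15)) = Add(6, -15) = -9)
P = Add(2, Mul(Rational(1, 3), Pow(22, Rational(1, 2)))) (P = Add(2, Mul(Rational(1, 3), Pow(Add(Add(-19, -9), 50), Rational(1, 2)))) = Add(2, Mul(Rational(1, 3), Pow(Add(-28, 50), Rational(1, 2)))) = Add(2, Mul(Rational(1, 3), Pow(22, Rational(1, 2)))) ≈ 3.5635)
Function('l')(a) = Add(-1, Mul(-1, a)) (Function('l')(a) = Add(Add(-7, 6), Mul(-1, a)) = Add(-1, Mul(-1, a)))
Mul(Mul(38, Function('l')(Mul(Mul(-1, 6), -3))), P) = Mul(Mul(38, Add(-1, Mul(-1, Mul(Mul(-1, 6), -3)))), Add(2, Mul(Rational(1, 3), Pow(22, Rational(1, 2))))) = Mul(Mul(38, Add(-1, Mul(-1, Mul(-6, -3)))), Add(2, Mul(Rational(1, 3), Pow(22, Rational(1, 2))))) = Mul(Mul(38, Add(-1, Mul(-1, 18))), Add(2, Mul(Rational(1, 3), Pow(22, Rational(1, 2))))) = Mul(Mul(38, Add(-1, -18)), Add(2, Mul(Rational(1, 3), Pow(22, Rational(1, 2))))) = Mul(Mul(38, -19), Add(2, Mul(Rational(1, 3), Pow(22, Rational(1, 2))))) = Mul(-722, Add(2, Mul(Rational(1, 3), Pow(22, Rational(1, 2))))) = Add(-1444, Mul(Rational(-722, 3), Pow(22, Rational(1, 2))))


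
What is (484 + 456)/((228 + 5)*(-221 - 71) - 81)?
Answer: -940/68117 ≈ -0.013800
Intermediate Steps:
(484 + 456)/((228 + 5)*(-221 - 71) - 81) = 940/(233*(-292) - 81) = 940/(-68036 - 81) = 940/(-68117) = 940*(-1/68117) = -940/68117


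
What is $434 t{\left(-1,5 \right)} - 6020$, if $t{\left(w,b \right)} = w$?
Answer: $-6454$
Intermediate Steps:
$434 t{\left(-1,5 \right)} - 6020 = 434 \left(-1\right) - 6020 = -434 - 6020 = -6454$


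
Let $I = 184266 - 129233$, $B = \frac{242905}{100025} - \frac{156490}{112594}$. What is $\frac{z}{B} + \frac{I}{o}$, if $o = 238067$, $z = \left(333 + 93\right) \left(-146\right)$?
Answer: $- \frac{4168922238862257766}{69615155282311} \approx -59885.0$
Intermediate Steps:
$B = \frac{1169673332}{1126221485}$ ($B = 242905 \cdot \frac{1}{100025} - \frac{78245}{56297} = \frac{48581}{20005} - \frac{78245}{56297} = \frac{1169673332}{1126221485} \approx 1.0386$)
$I = 55033$
$z = -62196$ ($z = 426 \left(-146\right) = -62196$)
$\frac{z}{B} + \frac{I}{o} = - \frac{62196}{\frac{1169673332}{1126221485}} + \frac{55033}{238067} = \left(-62196\right) \frac{1126221485}{1169673332} + 55033 \cdot \frac{1}{238067} = - \frac{17511617870265}{292418333} + \frac{55033}{238067} = - \frac{4168922238862257766}{69615155282311}$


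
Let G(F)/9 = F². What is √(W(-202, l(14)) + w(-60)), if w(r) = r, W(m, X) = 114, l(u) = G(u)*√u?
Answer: 3*√6 ≈ 7.3485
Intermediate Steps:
G(F) = 9*F²
l(u) = 9*u^(5/2) (l(u) = (9*u²)*√u = 9*u^(5/2))
√(W(-202, l(14)) + w(-60)) = √(114 - 60) = √54 = 3*√6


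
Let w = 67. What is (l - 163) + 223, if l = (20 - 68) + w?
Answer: 79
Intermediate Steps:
l = 19 (l = (20 - 68) + 67 = -48 + 67 = 19)
(l - 163) + 223 = (19 - 163) + 223 = -144 + 223 = 79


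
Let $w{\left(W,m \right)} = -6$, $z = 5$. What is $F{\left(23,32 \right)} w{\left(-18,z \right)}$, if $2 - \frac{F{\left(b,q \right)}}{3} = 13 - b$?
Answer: $-216$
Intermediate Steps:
$F{\left(b,q \right)} = -33 + 3 b$ ($F{\left(b,q \right)} = 6 - 3 \left(13 - b\right) = 6 + \left(-39 + 3 b\right) = -33 + 3 b$)
$F{\left(23,32 \right)} w{\left(-18,z \right)} = \left(-33 + 3 \cdot 23\right) \left(-6\right) = \left(-33 + 69\right) \left(-6\right) = 36 \left(-6\right) = -216$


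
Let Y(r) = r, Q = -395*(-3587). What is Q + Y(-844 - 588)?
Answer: 1415433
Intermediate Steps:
Q = 1416865
Q + Y(-844 - 588) = 1416865 + (-844 - 588) = 1416865 - 1432 = 1415433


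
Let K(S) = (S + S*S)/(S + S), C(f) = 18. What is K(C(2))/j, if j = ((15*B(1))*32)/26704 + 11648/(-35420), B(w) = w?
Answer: -40114415/1312708 ≈ -30.559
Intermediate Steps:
K(S) = (S + S²)/(2*S) (K(S) = (S + S²)/((2*S)) = (S + S²)*(1/(2*S)) = (S + S²)/(2*S))
j = -656354/2111285 (j = ((15*1)*32)/26704 + 11648/(-35420) = (15*32)*(1/26704) + 11648*(-1/35420) = 480*(1/26704) - 416/1265 = 30/1669 - 416/1265 = -656354/2111285 ≈ -0.31088)
K(C(2))/j = (½ + (½)*18)/(-656354/2111285) = (½ + 9)*(-2111285/656354) = (19/2)*(-2111285/656354) = -40114415/1312708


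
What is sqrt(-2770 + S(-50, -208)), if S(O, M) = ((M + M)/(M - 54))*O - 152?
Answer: I*sqrt(51506842)/131 ≈ 54.785*I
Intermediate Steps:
S(O, M) = -152 + 2*M*O/(-54 + M) (S(O, M) = ((2*M)/(-54 + M))*O - 152 = (2*M/(-54 + M))*O - 152 = 2*M*O/(-54 + M) - 152 = -152 + 2*M*O/(-54 + M))
sqrt(-2770 + S(-50, -208)) = sqrt(-2770 + 2*(4104 - 76*(-208) - 208*(-50))/(-54 - 208)) = sqrt(-2770 + 2*(4104 + 15808 + 10400)/(-262)) = sqrt(-2770 + 2*(-1/262)*30312) = sqrt(-2770 - 30312/131) = sqrt(-393182/131) = I*sqrt(51506842)/131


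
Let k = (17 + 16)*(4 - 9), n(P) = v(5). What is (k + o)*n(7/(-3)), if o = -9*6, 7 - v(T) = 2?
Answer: -1095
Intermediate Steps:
v(T) = 5 (v(T) = 7 - 1*2 = 7 - 2 = 5)
n(P) = 5
o = -54
k = -165 (k = 33*(-5) = -165)
(k + o)*n(7/(-3)) = (-165 - 54)*5 = -219*5 = -1095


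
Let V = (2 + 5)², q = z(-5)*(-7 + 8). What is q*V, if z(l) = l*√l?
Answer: -245*I*√5 ≈ -547.84*I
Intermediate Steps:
z(l) = l^(3/2)
q = -5*I*√5 (q = (-5)^(3/2)*(-7 + 8) = -5*I*√5*1 = -5*I*√5 ≈ -11.18*I)
V = 49 (V = 7² = 49)
q*V = -5*I*√5*49 = -245*I*√5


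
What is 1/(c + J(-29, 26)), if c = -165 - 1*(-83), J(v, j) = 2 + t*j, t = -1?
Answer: -1/106 ≈ -0.0094340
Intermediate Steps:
J(v, j) = 2 - j
c = -82 (c = -165 + 83 = -82)
1/(c + J(-29, 26)) = 1/(-82 + (2 - 1*26)) = 1/(-82 + (2 - 26)) = 1/(-82 - 24) = 1/(-106) = -1/106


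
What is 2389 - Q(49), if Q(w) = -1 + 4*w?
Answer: 2194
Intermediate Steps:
2389 - Q(49) = 2389 - (-1 + 4*49) = 2389 - (-1 + 196) = 2389 - 1*195 = 2389 - 195 = 2194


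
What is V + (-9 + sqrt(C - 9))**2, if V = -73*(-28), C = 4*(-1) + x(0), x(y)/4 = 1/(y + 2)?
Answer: 2114 - 18*I*sqrt(11) ≈ 2114.0 - 59.699*I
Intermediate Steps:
x(y) = 4/(2 + y) (x(y) = 4/(y + 2) = 4/(2 + y))
C = -2 (C = 4*(-1) + 4/(2 + 0) = -4 + 4/2 = -4 + 4*(1/2) = -4 + 2 = -2)
V = 2044
V + (-9 + sqrt(C - 9))**2 = 2044 + (-9 + sqrt(-2 - 9))**2 = 2044 + (-9 + sqrt(-11))**2 = 2044 + (-9 + I*sqrt(11))**2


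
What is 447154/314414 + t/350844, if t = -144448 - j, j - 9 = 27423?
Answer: 12854977457/13788783177 ≈ 0.93228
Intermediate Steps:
j = 27432 (j = 9 + 27423 = 27432)
t = -171880 (t = -144448 - 1*27432 = -144448 - 27432 = -171880)
447154/314414 + t/350844 = 447154/314414 - 171880/350844 = 447154*(1/314414) - 171880*1/350844 = 223577/157207 - 42970/87711 = 12854977457/13788783177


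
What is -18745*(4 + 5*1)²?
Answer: -1518345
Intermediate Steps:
-18745*(4 + 5*1)² = -18745*(4 + 5)² = -18745*9² = -18745*81 = -1518345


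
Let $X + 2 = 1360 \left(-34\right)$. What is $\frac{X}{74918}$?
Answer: $- \frac{23121}{37459} \approx -0.61724$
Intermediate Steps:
$X = -46242$ ($X = -2 + 1360 \left(-34\right) = -2 - 46240 = -46242$)
$\frac{X}{74918} = - \frac{46242}{74918} = \left(-46242\right) \frac{1}{74918} = - \frac{23121}{37459}$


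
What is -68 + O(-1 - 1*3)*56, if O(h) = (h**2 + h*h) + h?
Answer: 1500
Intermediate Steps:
O(h) = h + 2*h**2 (O(h) = (h**2 + h**2) + h = 2*h**2 + h = h + 2*h**2)
-68 + O(-1 - 1*3)*56 = -68 + ((-1 - 1*3)*(1 + 2*(-1 - 1*3)))*56 = -68 + ((-1 - 3)*(1 + 2*(-1 - 3)))*56 = -68 - 4*(1 + 2*(-4))*56 = -68 - 4*(1 - 8)*56 = -68 - 4*(-7)*56 = -68 + 28*56 = -68 + 1568 = 1500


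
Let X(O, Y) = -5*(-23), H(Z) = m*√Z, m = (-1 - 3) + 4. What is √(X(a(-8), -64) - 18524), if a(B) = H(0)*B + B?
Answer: I*√18409 ≈ 135.68*I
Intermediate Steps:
m = 0 (m = -4 + 4 = 0)
H(Z) = 0 (H(Z) = 0*√Z = 0)
a(B) = B (a(B) = 0*B + B = 0 + B = B)
X(O, Y) = 115
√(X(a(-8), -64) - 18524) = √(115 - 18524) = √(-18409) = I*√18409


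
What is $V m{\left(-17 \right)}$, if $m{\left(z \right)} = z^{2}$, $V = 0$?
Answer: $0$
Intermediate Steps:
$V m{\left(-17 \right)} = 0 \left(-17\right)^{2} = 0 \cdot 289 = 0$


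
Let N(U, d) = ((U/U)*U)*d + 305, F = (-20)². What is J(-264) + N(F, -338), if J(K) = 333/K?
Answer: -11870871/88 ≈ -1.3490e+5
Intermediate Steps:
F = 400
N(U, d) = 305 + U*d (N(U, d) = (1*U)*d + 305 = U*d + 305 = 305 + U*d)
J(-264) + N(F, -338) = 333/(-264) + (305 + 400*(-338)) = 333*(-1/264) + (305 - 135200) = -111/88 - 134895 = -11870871/88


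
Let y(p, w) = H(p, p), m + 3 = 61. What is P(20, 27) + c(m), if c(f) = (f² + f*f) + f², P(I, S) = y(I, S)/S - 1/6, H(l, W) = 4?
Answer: 544967/54 ≈ 10092.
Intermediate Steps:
m = 58 (m = -3 + 61 = 58)
y(p, w) = 4
P(I, S) = -⅙ + 4/S (P(I, S) = 4/S - 1/6 = 4/S - 1*⅙ = 4/S - ⅙ = -⅙ + 4/S)
c(f) = 3*f² (c(f) = (f² + f²) + f² = 2*f² + f² = 3*f²)
P(20, 27) + c(m) = (⅙)*(24 - 1*27)/27 + 3*58² = (⅙)*(1/27)*(24 - 27) + 3*3364 = (⅙)*(1/27)*(-3) + 10092 = -1/54 + 10092 = 544967/54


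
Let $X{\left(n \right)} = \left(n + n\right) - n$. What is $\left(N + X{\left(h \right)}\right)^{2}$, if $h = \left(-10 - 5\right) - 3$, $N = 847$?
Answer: $687241$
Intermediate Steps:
$h = -18$ ($h = -15 - 3 = -18$)
$X{\left(n \right)} = n$ ($X{\left(n \right)} = 2 n - n = n$)
$\left(N + X{\left(h \right)}\right)^{2} = \left(847 - 18\right)^{2} = 829^{2} = 687241$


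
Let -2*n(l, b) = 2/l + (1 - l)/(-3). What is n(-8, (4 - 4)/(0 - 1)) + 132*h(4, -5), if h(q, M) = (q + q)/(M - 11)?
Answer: -515/8 ≈ -64.375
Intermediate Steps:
n(l, b) = 1/6 - 1/l - l/6 (n(l, b) = -(2/l + (1 - l)/(-3))/2 = -(2/l + (1 - l)*(-1/3))/2 = -(2/l + (-1/3 + l/3))/2 = -(-1/3 + 2/l + l/3)/2 = 1/6 - 1/l - l/6)
h(q, M) = 2*q/(-11 + M) (h(q, M) = (2*q)/(-11 + M) = 2*q/(-11 + M))
n(-8, (4 - 4)/(0 - 1)) + 132*h(4, -5) = (1/6)*(-6 - 8 - 1*(-8)**2)/(-8) + 132*(2*4/(-11 - 5)) = (1/6)*(-1/8)*(-6 - 8 - 1*64) + 132*(2*4/(-16)) = (1/6)*(-1/8)*(-6 - 8 - 64) + 132*(2*4*(-1/16)) = (1/6)*(-1/8)*(-78) + 132*(-1/2) = 13/8 - 66 = -515/8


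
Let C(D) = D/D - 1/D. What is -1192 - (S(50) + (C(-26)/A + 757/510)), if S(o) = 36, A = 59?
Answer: -240472132/195585 ≈ -1229.5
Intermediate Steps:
C(D) = 1 - 1/D
-1192 - (S(50) + (C(-26)/A + 757/510)) = -1192 - (36 + (((-1 - 26)/(-26))/59 + 757/510)) = -1192 - (36 + (-1/26*(-27)*(1/59) + 757*(1/510))) = -1192 - (36 + ((27/26)*(1/59) + 757/510)) = -1192 - (36 + (27/1534 + 757/510)) = -1192 - (36 + 293752/195585) = -1192 - 1*7334812/195585 = -1192 - 7334812/195585 = -240472132/195585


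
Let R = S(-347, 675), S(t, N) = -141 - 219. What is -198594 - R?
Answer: -198234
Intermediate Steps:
S(t, N) = -360
R = -360
-198594 - R = -198594 - 1*(-360) = -198594 + 360 = -198234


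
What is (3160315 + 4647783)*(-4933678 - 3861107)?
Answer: -68670543168930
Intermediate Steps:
(3160315 + 4647783)*(-4933678 - 3861107) = 7808098*(-8794785) = -68670543168930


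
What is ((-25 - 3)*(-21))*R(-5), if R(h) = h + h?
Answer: -5880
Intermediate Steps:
R(h) = 2*h
((-25 - 3)*(-21))*R(-5) = ((-25 - 3)*(-21))*(2*(-5)) = -28*(-21)*(-10) = 588*(-10) = -5880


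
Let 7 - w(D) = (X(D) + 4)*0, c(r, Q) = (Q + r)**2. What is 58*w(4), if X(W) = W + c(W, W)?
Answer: 406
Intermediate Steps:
X(W) = W + 4*W**2 (X(W) = W + (W + W)**2 = W + (2*W)**2 = W + 4*W**2)
w(D) = 7 (w(D) = 7 - (D*(1 + 4*D) + 4)*0 = 7 - (4 + D*(1 + 4*D))*0 = 7 - 1*0 = 7 + 0 = 7)
58*w(4) = 58*7 = 406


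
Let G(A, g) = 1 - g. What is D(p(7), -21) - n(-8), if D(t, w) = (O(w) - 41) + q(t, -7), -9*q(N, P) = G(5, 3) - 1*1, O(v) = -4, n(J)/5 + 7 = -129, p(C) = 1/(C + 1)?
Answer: 1906/3 ≈ 635.33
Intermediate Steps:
p(C) = 1/(1 + C)
n(J) = -680 (n(J) = -35 + 5*(-129) = -35 - 645 = -680)
q(N, P) = ⅓ (q(N, P) = -((1 - 1*3) - 1*1)/9 = -((1 - 3) - 1)/9 = -(-2 - 1)/9 = -⅑*(-3) = ⅓)
D(t, w) = -134/3 (D(t, w) = (-4 - 41) + ⅓ = -45 + ⅓ = -134/3)
D(p(7), -21) - n(-8) = -134/3 - 1*(-680) = -134/3 + 680 = 1906/3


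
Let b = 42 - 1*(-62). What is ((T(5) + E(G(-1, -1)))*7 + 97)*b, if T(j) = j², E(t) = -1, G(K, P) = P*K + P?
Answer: 27560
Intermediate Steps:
G(K, P) = P + K*P (G(K, P) = K*P + P = P + K*P)
b = 104 (b = 42 + 62 = 104)
((T(5) + E(G(-1, -1)))*7 + 97)*b = ((5² - 1)*7 + 97)*104 = ((25 - 1)*7 + 97)*104 = (24*7 + 97)*104 = (168 + 97)*104 = 265*104 = 27560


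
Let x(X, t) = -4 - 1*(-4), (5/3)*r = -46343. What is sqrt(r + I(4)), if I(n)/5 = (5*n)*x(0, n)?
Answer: 11*I*sqrt(5745)/5 ≈ 166.75*I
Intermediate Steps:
r = -139029/5 (r = (3/5)*(-46343) = -139029/5 ≈ -27806.)
x(X, t) = 0 (x(X, t) = -4 + 4 = 0)
I(n) = 0 (I(n) = 5*((5*n)*0) = 5*0 = 0)
sqrt(r + I(4)) = sqrt(-139029/5 + 0) = sqrt(-139029/5) = 11*I*sqrt(5745)/5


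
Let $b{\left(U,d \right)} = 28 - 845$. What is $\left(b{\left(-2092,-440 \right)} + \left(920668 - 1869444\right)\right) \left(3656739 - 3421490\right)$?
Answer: $-223390803657$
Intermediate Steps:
$b{\left(U,d \right)} = -817$ ($b{\left(U,d \right)} = 28 - 845 = -817$)
$\left(b{\left(-2092,-440 \right)} + \left(920668 - 1869444\right)\right) \left(3656739 - 3421490\right) = \left(-817 + \left(920668 - 1869444\right)\right) \left(3656739 - 3421490\right) = \left(-817 + \left(920668 - 1869444\right)\right) 235249 = \left(-817 - 948776\right) 235249 = \left(-949593\right) 235249 = -223390803657$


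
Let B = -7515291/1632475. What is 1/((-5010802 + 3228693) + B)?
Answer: -1632475/2909255905066 ≈ -5.6113e-7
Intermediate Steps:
B = -7515291/1632475 (B = -7515291*1/1632475 = -7515291/1632475 ≈ -4.6036)
1/((-5010802 + 3228693) + B) = 1/((-5010802 + 3228693) - 7515291/1632475) = 1/(-1782109 - 7515291/1632475) = 1/(-2909255905066/1632475) = -1632475/2909255905066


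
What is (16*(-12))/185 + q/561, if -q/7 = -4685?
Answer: 5959363/103785 ≈ 57.420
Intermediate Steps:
q = 32795 (q = -7*(-4685) = 32795)
(16*(-12))/185 + q/561 = (16*(-12))/185 + 32795/561 = -192*1/185 + 32795*(1/561) = -192/185 + 32795/561 = 5959363/103785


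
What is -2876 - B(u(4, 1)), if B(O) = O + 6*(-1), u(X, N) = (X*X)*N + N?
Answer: -2887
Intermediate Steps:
u(X, N) = N + N*X**2 (u(X, N) = X**2*N + N = N*X**2 + N = N + N*X**2)
B(O) = -6 + O (B(O) = O - 6 = -6 + O)
-2876 - B(u(4, 1)) = -2876 - (-6 + 1*(1 + 4**2)) = -2876 - (-6 + 1*(1 + 16)) = -2876 - (-6 + 1*17) = -2876 - (-6 + 17) = -2876 - 1*11 = -2876 - 11 = -2887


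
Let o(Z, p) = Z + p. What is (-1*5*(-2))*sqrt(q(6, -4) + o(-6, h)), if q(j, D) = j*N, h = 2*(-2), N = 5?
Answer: 20*sqrt(5) ≈ 44.721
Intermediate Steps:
h = -4
q(j, D) = 5*j (q(j, D) = j*5 = 5*j)
(-1*5*(-2))*sqrt(q(6, -4) + o(-6, h)) = (-1*5*(-2))*sqrt(5*6 + (-6 - 4)) = (-5*(-2))*sqrt(30 - 10) = 10*sqrt(20) = 10*(2*sqrt(5)) = 20*sqrt(5)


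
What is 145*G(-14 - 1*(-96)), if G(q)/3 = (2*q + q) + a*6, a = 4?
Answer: 117450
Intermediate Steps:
G(q) = 72 + 9*q (G(q) = 3*((2*q + q) + 4*6) = 3*(3*q + 24) = 3*(24 + 3*q) = 72 + 9*q)
145*G(-14 - 1*(-96)) = 145*(72 + 9*(-14 - 1*(-96))) = 145*(72 + 9*(-14 + 96)) = 145*(72 + 9*82) = 145*(72 + 738) = 145*810 = 117450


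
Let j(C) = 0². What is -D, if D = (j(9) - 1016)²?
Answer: -1032256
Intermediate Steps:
j(C) = 0
D = 1032256 (D = (0 - 1016)² = (-1016)² = 1032256)
-D = -1*1032256 = -1032256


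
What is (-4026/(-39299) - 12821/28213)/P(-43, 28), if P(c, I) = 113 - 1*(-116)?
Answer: -390266941/253902075323 ≈ -0.0015371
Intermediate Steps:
P(c, I) = 229 (P(c, I) = 113 + 116 = 229)
(-4026/(-39299) - 12821/28213)/P(-43, 28) = (-4026/(-39299) - 12821/28213)/229 = (-4026*(-1/39299) - 12821*1/28213)*(1/229) = (4026/39299 - 12821/28213)*(1/229) = -390266941/1108742687*1/229 = -390266941/253902075323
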